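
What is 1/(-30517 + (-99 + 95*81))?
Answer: -1/22921 ≈ -4.3628e-5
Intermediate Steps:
1/(-30517 + (-99 + 95*81)) = 1/(-30517 + (-99 + 7695)) = 1/(-30517 + 7596) = 1/(-22921) = -1/22921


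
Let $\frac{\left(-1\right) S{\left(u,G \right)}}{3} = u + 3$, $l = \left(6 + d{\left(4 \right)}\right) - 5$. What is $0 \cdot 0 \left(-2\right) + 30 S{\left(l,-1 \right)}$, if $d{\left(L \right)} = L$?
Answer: $-720$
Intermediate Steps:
$l = 5$ ($l = \left(6 + 4\right) - 5 = 10 - 5 = 5$)
$S{\left(u,G \right)} = -9 - 3 u$ ($S{\left(u,G \right)} = - 3 \left(u + 3\right) = - 3 \left(3 + u\right) = -9 - 3 u$)
$0 \cdot 0 \left(-2\right) + 30 S{\left(l,-1 \right)} = 0 \cdot 0 \left(-2\right) + 30 \left(-9 - 15\right) = 0 \left(-2\right) + 30 \left(-9 - 15\right) = 0 + 30 \left(-24\right) = 0 - 720 = -720$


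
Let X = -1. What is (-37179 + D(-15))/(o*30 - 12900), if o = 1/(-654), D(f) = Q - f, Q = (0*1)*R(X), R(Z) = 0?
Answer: 4050876/1406105 ≈ 2.8809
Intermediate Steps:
Q = 0 (Q = (0*1)*0 = 0*0 = 0)
D(f) = -f (D(f) = 0 - f = -f)
o = -1/654 (o = 1*(-1/654) = -1/654 ≈ -0.0015291)
(-37179 + D(-15))/(o*30 - 12900) = (-37179 - 1*(-15))/(-1/654*30 - 12900) = (-37179 + 15)/(-5/109 - 12900) = -37164/(-1406105/109) = -37164*(-109/1406105) = 4050876/1406105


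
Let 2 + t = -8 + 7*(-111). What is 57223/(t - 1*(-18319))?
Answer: 57223/17532 ≈ 3.2639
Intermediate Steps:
t = -787 (t = -2 + (-8 + 7*(-111)) = -2 + (-8 - 777) = -2 - 785 = -787)
57223/(t - 1*(-18319)) = 57223/(-787 - 1*(-18319)) = 57223/(-787 + 18319) = 57223/17532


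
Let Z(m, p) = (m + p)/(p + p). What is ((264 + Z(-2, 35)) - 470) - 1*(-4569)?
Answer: 305443/70 ≈ 4363.5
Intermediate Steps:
Z(m, p) = (m + p)/(2*p) (Z(m, p) = (m + p)/((2*p)) = (m + p)*(1/(2*p)) = (m + p)/(2*p))
((264 + Z(-2, 35)) - 470) - 1*(-4569) = ((264 + (½)*(-2 + 35)/35) - 470) - 1*(-4569) = ((264 + (½)*(1/35)*33) - 470) + 4569 = ((264 + 33/70) - 470) + 4569 = (18513/70 - 470) + 4569 = -14387/70 + 4569 = 305443/70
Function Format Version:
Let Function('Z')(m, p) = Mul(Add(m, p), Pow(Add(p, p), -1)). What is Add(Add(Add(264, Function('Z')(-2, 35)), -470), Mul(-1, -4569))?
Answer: Rational(305443, 70) ≈ 4363.5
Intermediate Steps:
Function('Z')(m, p) = Mul(Rational(1, 2), Pow(p, -1), Add(m, p)) (Function('Z')(m, p) = Mul(Add(m, p), Pow(Mul(2, p), -1)) = Mul(Add(m, p), Mul(Rational(1, 2), Pow(p, -1))) = Mul(Rational(1, 2), Pow(p, -1), Add(m, p)))
Add(Add(Add(264, Function('Z')(-2, 35)), -470), Mul(-1, -4569)) = Add(Add(Add(264, Mul(Rational(1, 2), Pow(35, -1), Add(-2, 35))), -470), Mul(-1, -4569)) = Add(Add(Add(264, Mul(Rational(1, 2), Rational(1, 35), 33)), -470), 4569) = Add(Add(Add(264, Rational(33, 70)), -470), 4569) = Add(Add(Rational(18513, 70), -470), 4569) = Add(Rational(-14387, 70), 4569) = Rational(305443, 70)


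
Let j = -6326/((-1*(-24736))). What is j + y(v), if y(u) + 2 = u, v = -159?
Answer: -1994411/12368 ≈ -161.26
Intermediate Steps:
y(u) = -2 + u
j = -3163/12368 (j = -6326/24736 = -6326*1/24736 = -3163/12368 ≈ -0.25574)
j + y(v) = -3163/12368 + (-2 - 159) = -3163/12368 - 161 = -1994411/12368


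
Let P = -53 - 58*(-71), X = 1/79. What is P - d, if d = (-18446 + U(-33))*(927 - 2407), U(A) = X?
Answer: -2156383705/79 ≈ -2.7296e+7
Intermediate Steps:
X = 1/79 ≈ 0.012658
P = 4065 (P = -53 + 4118 = 4065)
U(A) = 1/79
d = 2156704840/79 (d = (-18446 + 1/79)*(927 - 2407) = -1457233/79*(-1480) = 2156704840/79 ≈ 2.7300e+7)
P - d = 4065 - 1*2156704840/79 = 4065 - 2156704840/79 = -2156383705/79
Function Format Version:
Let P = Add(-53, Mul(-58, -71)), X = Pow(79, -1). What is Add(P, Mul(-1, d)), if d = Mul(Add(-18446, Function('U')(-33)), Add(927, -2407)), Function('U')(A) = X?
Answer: Rational(-2156383705, 79) ≈ -2.7296e+7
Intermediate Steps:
X = Rational(1, 79) ≈ 0.012658
P = 4065 (P = Add(-53, 4118) = 4065)
Function('U')(A) = Rational(1, 79)
d = Rational(2156704840, 79) (d = Mul(Add(-18446, Rational(1, 79)), Add(927, -2407)) = Mul(Rational(-1457233, 79), -1480) = Rational(2156704840, 79) ≈ 2.7300e+7)
Add(P, Mul(-1, d)) = Add(4065, Mul(-1, Rational(2156704840, 79))) = Add(4065, Rational(-2156704840, 79)) = Rational(-2156383705, 79)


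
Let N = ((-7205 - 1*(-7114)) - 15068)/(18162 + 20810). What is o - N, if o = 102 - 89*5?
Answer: -13352237/38972 ≈ -342.61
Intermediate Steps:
N = -15159/38972 (N = ((-7205 + 7114) - 15068)/38972 = (-91 - 15068)*(1/38972) = -15159*1/38972 = -15159/38972 ≈ -0.38897)
o = -343 (o = 102 - 445 = -343)
o - N = -343 - 1*(-15159/38972) = -343 + 15159/38972 = -13352237/38972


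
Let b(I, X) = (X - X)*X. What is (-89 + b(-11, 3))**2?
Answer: 7921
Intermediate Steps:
b(I, X) = 0 (b(I, X) = 0*X = 0)
(-89 + b(-11, 3))**2 = (-89 + 0)**2 = (-89)**2 = 7921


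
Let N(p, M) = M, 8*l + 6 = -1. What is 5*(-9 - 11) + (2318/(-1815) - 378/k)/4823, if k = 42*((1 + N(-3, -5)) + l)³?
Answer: -1923202559386/19231977765 ≈ -100.00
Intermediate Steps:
l = -7/8 (l = -¾ + (⅛)*(-1) = -¾ - ⅛ = -7/8 ≈ -0.87500)
k = -1245699/256 (k = 42*((1 - 5) - 7/8)³ = 42*(-4 - 7/8)³ = 42*(-39/8)³ = 42*(-59319/512) = -1245699/256 ≈ -4866.0)
5*(-9 - 11) + (2318/(-1815) - 378/k)/4823 = 5*(-9 - 11) + (2318/(-1815) - 378/(-1245699/256))/4823 = 5*(-20) + (2318*(-1/1815) - 378*(-256/1245699))*(1/4823) = -100 + (-2318/1815 + 512/6591)*(1/4823) = -100 - 4782886/3987555*1/4823 = -100 - 4782886/19231977765 = -1923202559386/19231977765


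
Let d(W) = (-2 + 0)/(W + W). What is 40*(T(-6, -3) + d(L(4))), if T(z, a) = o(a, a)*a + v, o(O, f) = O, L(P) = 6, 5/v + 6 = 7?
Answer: 1660/3 ≈ 553.33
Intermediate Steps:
v = 5 (v = 5/(-6 + 7) = 5/1 = 5*1 = 5)
T(z, a) = 5 + a² (T(z, a) = a*a + 5 = a² + 5 = 5 + a²)
d(W) = -1/W (d(W) = -2*1/(2*W) = -1/W)
40*(T(-6, -3) + d(L(4))) = 40*((5 + (-3)²) - 1/6) = 40*((5 + 9) - 1*⅙) = 40*(14 - ⅙) = 40*(83/6) = 1660/3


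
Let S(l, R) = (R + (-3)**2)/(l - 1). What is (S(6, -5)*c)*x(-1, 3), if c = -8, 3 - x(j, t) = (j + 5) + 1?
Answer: 64/5 ≈ 12.800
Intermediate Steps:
S(l, R) = (9 + R)/(-1 + l) (S(l, R) = (R + 9)/(-1 + l) = (9 + R)/(-1 + l))
x(j, t) = -3 - j (x(j, t) = 3 - ((j + 5) + 1) = 3 - ((5 + j) + 1) = 3 - (6 + j) = 3 + (-6 - j) = -3 - j)
(S(6, -5)*c)*x(-1, 3) = (((9 - 5)/(-1 + 6))*(-8))*(-3 - 1*(-1)) = ((4/5)*(-8))*(-3 + 1) = (((1/5)*4)*(-8))*(-2) = ((4/5)*(-8))*(-2) = -32/5*(-2) = 64/5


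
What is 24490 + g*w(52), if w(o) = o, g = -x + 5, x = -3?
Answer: 24906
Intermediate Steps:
g = 8 (g = -1*(-3) + 5 = 3 + 5 = 8)
24490 + g*w(52) = 24490 + 8*52 = 24490 + 416 = 24906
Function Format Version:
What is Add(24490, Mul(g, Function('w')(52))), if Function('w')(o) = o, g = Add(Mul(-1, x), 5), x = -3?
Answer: 24906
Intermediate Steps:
g = 8 (g = Add(Mul(-1, -3), 5) = Add(3, 5) = 8)
Add(24490, Mul(g, Function('w')(52))) = Add(24490, Mul(8, 52)) = Add(24490, 416) = 24906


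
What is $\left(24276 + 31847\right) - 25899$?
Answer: $30224$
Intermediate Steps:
$\left(24276 + 31847\right) - 25899 = 56123 - 25899 = 30224$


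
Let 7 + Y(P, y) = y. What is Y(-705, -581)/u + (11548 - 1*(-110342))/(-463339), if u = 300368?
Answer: -9221074713/34793052188 ≈ -0.26503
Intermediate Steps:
Y(P, y) = -7 + y
Y(-705, -581)/u + (11548 - 1*(-110342))/(-463339) = (-7 - 581)/300368 + (11548 - 1*(-110342))/(-463339) = -588*1/300368 + (11548 + 110342)*(-1/463339) = -147/75092 + 121890*(-1/463339) = -147/75092 - 121890/463339 = -9221074713/34793052188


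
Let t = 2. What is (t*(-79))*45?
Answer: -7110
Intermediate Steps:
(t*(-79))*45 = (2*(-79))*45 = -158*45 = -7110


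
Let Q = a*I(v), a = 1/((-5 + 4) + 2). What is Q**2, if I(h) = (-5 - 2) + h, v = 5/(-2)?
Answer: 361/4 ≈ 90.250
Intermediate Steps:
v = -5/2 (v = 5*(-1/2) = -5/2 ≈ -2.5000)
I(h) = -7 + h
a = 1 (a = 1/(-1 + 2) = 1/1 = 1)
Q = -19/2 (Q = 1*(-7 - 5/2) = 1*(-19/2) = -19/2 ≈ -9.5000)
Q**2 = (-19/2)**2 = 361/4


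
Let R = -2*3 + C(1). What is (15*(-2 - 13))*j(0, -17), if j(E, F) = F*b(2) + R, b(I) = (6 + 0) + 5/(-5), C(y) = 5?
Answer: 19350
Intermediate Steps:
R = -1 (R = -2*3 + 5 = -6 + 5 = -1)
b(I) = 5 (b(I) = 6 + 5*(-⅕) = 6 - 1 = 5)
j(E, F) = -1 + 5*F (j(E, F) = F*5 - 1 = 5*F - 1 = -1 + 5*F)
(15*(-2 - 13))*j(0, -17) = (15*(-2 - 13))*(-1 + 5*(-17)) = (15*(-15))*(-1 - 85) = -225*(-86) = 19350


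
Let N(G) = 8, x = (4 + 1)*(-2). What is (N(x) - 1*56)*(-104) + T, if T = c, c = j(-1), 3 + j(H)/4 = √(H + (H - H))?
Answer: 4980 + 4*I ≈ 4980.0 + 4.0*I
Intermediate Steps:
j(H) = -12 + 4*√H (j(H) = -12 + 4*√(H + (H - H)) = -12 + 4*√(H + 0) = -12 + 4*√H)
c = -12 + 4*I (c = -12 + 4*√(-1) = -12 + 4*I ≈ -12.0 + 4.0*I)
x = -10 (x = 5*(-2) = -10)
T = -12 + 4*I ≈ -12.0 + 4.0*I
(N(x) - 1*56)*(-104) + T = (8 - 1*56)*(-104) + (-12 + 4*I) = (8 - 56)*(-104) + (-12 + 4*I) = -48*(-104) + (-12 + 4*I) = 4992 + (-12 + 4*I) = 4980 + 4*I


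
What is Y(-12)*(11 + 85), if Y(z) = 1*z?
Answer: -1152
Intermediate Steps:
Y(z) = z
Y(-12)*(11 + 85) = -12*(11 + 85) = -12*96 = -1152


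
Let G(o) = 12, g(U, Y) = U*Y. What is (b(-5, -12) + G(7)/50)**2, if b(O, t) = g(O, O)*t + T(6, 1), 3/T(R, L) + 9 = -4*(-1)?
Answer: 56385081/625 ≈ 90216.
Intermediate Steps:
T(R, L) = -3/5 (T(R, L) = 3/(-9 - 4*(-1)) = 3/(-9 + 4) = 3/(-5) = 3*(-1/5) = -3/5)
b(O, t) = -3/5 + t*O**2 (b(O, t) = (O*O)*t - 3/5 = O**2*t - 3/5 = t*O**2 - 3/5 = -3/5 + t*O**2)
(b(-5, -12) + G(7)/50)**2 = ((-3/5 - 12*(-5)**2) + 12/50)**2 = ((-3/5 - 12*25) + 12*(1/50))**2 = ((-3/5 - 300) + 6/25)**2 = (-1503/5 + 6/25)**2 = (-7509/25)**2 = 56385081/625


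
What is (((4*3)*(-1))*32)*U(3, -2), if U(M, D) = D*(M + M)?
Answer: 4608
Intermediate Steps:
U(M, D) = 2*D*M (U(M, D) = D*(2*M) = 2*D*M)
(((4*3)*(-1))*32)*U(3, -2) = (((4*3)*(-1))*32)*(2*(-2)*3) = ((12*(-1))*32)*(-12) = -12*32*(-12) = -384*(-12) = 4608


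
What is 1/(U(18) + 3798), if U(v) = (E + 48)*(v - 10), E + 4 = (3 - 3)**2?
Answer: 1/4150 ≈ 0.00024096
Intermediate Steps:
E = -4 (E = -4 + (3 - 3)**2 = -4 + 0**2 = -4 + 0 = -4)
U(v) = -440 + 44*v (U(v) = (-4 + 48)*(v - 10) = 44*(-10 + v) = -440 + 44*v)
1/(U(18) + 3798) = 1/((-440 + 44*18) + 3798) = 1/((-440 + 792) + 3798) = 1/(352 + 3798) = 1/4150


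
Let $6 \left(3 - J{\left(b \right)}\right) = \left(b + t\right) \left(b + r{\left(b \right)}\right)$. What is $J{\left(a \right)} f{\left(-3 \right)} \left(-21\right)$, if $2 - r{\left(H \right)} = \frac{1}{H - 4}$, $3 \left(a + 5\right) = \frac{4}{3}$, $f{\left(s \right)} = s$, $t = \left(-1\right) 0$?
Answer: $\frac{21488}{297} \approx 72.35$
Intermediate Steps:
$t = 0$
$a = - \frac{41}{9}$ ($a = -5 + \frac{4 \cdot \frac{1}{3}}{3} = -5 + \frac{1}{3} \cdot \frac{4}{3} = -5 + \frac{4}{9} = - \frac{41}{9} \approx -4.5556$)
$r{\left(H \right)} = 2 - \frac{1}{-4 + H}$ ($r{\left(H \right)} = 2 - \frac{1}{H - 4} = 2 - \frac{1}{-4 + H}$)
$J{\left(b \right)} = 3 - \frac{b \left(b + \frac{-9 + 2 b}{-4 + b}\right)}{6}$ ($J{\left(b \right)} = 3 - \frac{\left(b + 0\right) \left(b + \frac{-9 + 2 b}{-4 + b}\right)}{6} = 3 - \frac{b \left(b + \frac{-9 + 2 b}{-4 + b}\right)}{6}$)
$J{\left(a \right)} f{\left(-3 \right)} \left(-21\right) = \frac{-72 - \left(- \frac{41}{9}\right)^{3} + 2 \left(- \frac{41}{9}\right)^{2} + 27 \left(- \frac{41}{9}\right)}{6 \left(-4 - \frac{41}{9}\right)} \left(-3\right) \left(-21\right) = \frac{-72 - - \frac{68921}{729} + 2 \cdot \frac{1681}{81} - 123}{6 \left(- \frac{77}{9}\right)} \left(-3\right) \left(-21\right) = \frac{1}{6} \left(- \frac{9}{77}\right) \left(-72 + \frac{68921}{729} + \frac{3362}{81} - 123\right) \left(-3\right) \left(-21\right) = \frac{1}{6} \left(- \frac{9}{77}\right) \left(- \frac{42976}{729}\right) \left(-3\right) \left(-21\right) = \frac{21488}{18711} \left(-3\right) \left(-21\right) = \left(- \frac{21488}{6237}\right) \left(-21\right) = \frac{21488}{297}$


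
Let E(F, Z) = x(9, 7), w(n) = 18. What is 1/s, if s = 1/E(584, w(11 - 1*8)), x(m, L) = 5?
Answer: 5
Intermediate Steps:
E(F, Z) = 5
s = 1/5 ≈ 0.20000
1/s = 1/(1/5) = 5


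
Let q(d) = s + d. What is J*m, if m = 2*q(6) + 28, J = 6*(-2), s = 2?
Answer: -528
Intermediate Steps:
q(d) = 2 + d
J = -12
m = 44 (m = 2*(2 + 6) + 28 = 2*8 + 28 = 16 + 28 = 44)
J*m = -12*44 = -528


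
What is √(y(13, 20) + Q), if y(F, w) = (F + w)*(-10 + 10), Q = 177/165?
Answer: √3245/55 ≈ 1.0357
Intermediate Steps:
Q = 59/55 (Q = 177*(1/165) = 59/55 ≈ 1.0727)
y(F, w) = 0 (y(F, w) = (F + w)*0 = 0)
√(y(13, 20) + Q) = √(0 + 59/55) = √(59/55) = √3245/55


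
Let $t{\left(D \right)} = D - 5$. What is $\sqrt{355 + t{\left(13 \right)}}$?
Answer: $11 \sqrt{3} \approx 19.053$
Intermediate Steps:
$t{\left(D \right)} = -5 + D$
$\sqrt{355 + t{\left(13 \right)}} = \sqrt{355 + \left(-5 + 13\right)} = \sqrt{355 + 8} = \sqrt{363} = 11 \sqrt{3}$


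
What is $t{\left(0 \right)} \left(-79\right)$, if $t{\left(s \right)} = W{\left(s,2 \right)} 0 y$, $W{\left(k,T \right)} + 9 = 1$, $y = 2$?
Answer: $0$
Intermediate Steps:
$W{\left(k,T \right)} = -8$ ($W{\left(k,T \right)} = -9 + 1 = -8$)
$t{\left(s \right)} = 0$ ($t{\left(s \right)} = \left(-8\right) 0 \cdot 2 = 0 \cdot 2 = 0$)
$t{\left(0 \right)} \left(-79\right) = 0 \left(-79\right) = 0$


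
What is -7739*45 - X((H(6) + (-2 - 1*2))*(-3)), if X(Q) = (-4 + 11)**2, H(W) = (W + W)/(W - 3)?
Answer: -348304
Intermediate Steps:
H(W) = 2*W/(-3 + W) (H(W) = (2*W)/(-3 + W) = 2*W/(-3 + W))
X(Q) = 49 (X(Q) = 7**2 = 49)
-7739*45 - X((H(6) + (-2 - 1*2))*(-3)) = -7739*45 - 1*49 = -348255 - 49 = -348304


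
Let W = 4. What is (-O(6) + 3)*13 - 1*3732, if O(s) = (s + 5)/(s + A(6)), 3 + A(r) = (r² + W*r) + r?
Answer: -254960/69 ≈ -3695.1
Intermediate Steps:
A(r) = -3 + r² + 5*r (A(r) = -3 + ((r² + 4*r) + r) = -3 + (r² + 5*r) = -3 + r² + 5*r)
O(s) = (5 + s)/(63 + s) (O(s) = (s + 5)/(s + (-3 + 6² + 5*6)) = (5 + s)/(s + (-3 + 36 + 30)) = (5 + s)/(s + 63) = (5 + s)/(63 + s))
(-O(6) + 3)*13 - 1*3732 = (-(5 + 6)/(63 + 6) + 3)*13 - 1*3732 = (-11/69 + 3)*13 - 3732 = (196/69)*13 - 3732 = 2548/69 - 3732 = -254960/69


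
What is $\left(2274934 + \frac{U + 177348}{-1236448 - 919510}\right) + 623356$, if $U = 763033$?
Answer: $\frac{6248590571439}{2155958} \approx 2.8983 \cdot 10^{6}$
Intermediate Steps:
$\left(2274934 + \frac{U + 177348}{-1236448 - 919510}\right) + 623356 = \left(2274934 + \frac{763033 + 177348}{-1236448 - 919510}\right) + 623356 = \left(2274934 + \frac{940381}{-2155958}\right) + 623356 = \left(2274934 + 940381 \left(- \frac{1}{2155958}\right)\right) + 623356 = \left(2274934 - \frac{940381}{2155958}\right) + 623356 = \frac{4904661216391}{2155958} + 623356 = \frac{6248590571439}{2155958}$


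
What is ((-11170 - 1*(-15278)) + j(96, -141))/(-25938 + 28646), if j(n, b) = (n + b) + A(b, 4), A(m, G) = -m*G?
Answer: 4627/2708 ≈ 1.7086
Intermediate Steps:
A(m, G) = -G*m
j(n, b) = n - 3*b (j(n, b) = (n + b) - 1*4*b = (b + n) - 4*b = n - 3*b)
((-11170 - 1*(-15278)) + j(96, -141))/(-25938 + 28646) = ((-11170 - 1*(-15278)) + (96 - 3*(-141)))/(-25938 + 28646) = ((-11170 + 15278) + (96 + 423))/2708 = (4108 + 519)*(1/2708) = 4627*(1/2708) = 4627/2708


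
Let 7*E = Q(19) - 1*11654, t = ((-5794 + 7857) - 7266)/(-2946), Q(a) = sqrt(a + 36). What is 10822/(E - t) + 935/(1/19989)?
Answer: 4415387196109666297071/236246980232129 - 657462602664*sqrt(55)/1181234901160645 ≈ 1.8690e+7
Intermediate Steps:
Q(a) = sqrt(36 + a)
t = 5203/2946 (t = (2063 - 7266)*(-1/2946) = -5203*(-1/2946) = 5203/2946 ≈ 1.7661)
E = -11654/7 + sqrt(55)/7 (E = (sqrt(36 + 19) - 1*11654)/7 = (sqrt(55) - 11654)/7 = (-11654 + sqrt(55))/7 = -11654/7 + sqrt(55)/7 ≈ -1663.8)
10822/(E - t) + 935/(1/19989) = 10822/((-11654/7 + sqrt(55)/7) - 1*5203/2946) + 935/(1/19989) = 10822/((-11654/7 + sqrt(55)/7) - 5203/2946) + 935/(1/19989) = 10822/(-34369105/20622 + sqrt(55)/7) + 935*19989 = 10822/(-34369105/20622 + sqrt(55)/7) + 18689715 = 18689715 + 10822/(-34369105/20622 + sqrt(55)/7)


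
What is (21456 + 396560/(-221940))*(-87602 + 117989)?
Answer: 2411486025116/3699 ≈ 6.5193e+8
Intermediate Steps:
(21456 + 396560/(-221940))*(-87602 + 117989) = (21456 + 396560*(-1/221940))*30387 = (21456 - 19828/11097)*30387 = (238077404/11097)*30387 = 2411486025116/3699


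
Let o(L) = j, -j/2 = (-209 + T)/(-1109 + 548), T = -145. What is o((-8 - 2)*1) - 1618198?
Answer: -302603262/187 ≈ -1.6182e+6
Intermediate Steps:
j = -236/187 (j = -2*(-209 - 145)/(-1109 + 548) = -(-708)/(-561) = -(-708)*(-1)/561 = -2*118/187 = -236/187 ≈ -1.2620)
o(L) = -236/187
o((-8 - 2)*1) - 1618198 = -236/187 - 1618198 = -302603262/187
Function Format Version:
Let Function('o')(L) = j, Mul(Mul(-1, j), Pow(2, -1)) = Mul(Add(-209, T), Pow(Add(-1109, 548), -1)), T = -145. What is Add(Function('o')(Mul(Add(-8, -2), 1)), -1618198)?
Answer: Rational(-302603262, 187) ≈ -1.6182e+6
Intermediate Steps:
j = Rational(-236, 187) (j = Mul(-2, Mul(Add(-209, -145), Pow(Add(-1109, 548), -1))) = Mul(-2, Mul(-354, Pow(-561, -1))) = Mul(-2, Mul(-354, Rational(-1, 561))) = Mul(-2, Rational(118, 187)) = Rational(-236, 187) ≈ -1.2620)
Function('o')(L) = Rational(-236, 187)
Add(Function('o')(Mul(Add(-8, -2), 1)), -1618198) = Add(Rational(-236, 187), -1618198) = Rational(-302603262, 187)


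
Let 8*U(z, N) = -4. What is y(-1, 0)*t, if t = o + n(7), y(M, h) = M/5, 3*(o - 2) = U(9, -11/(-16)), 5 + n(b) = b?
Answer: -23/30 ≈ -0.76667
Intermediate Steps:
n(b) = -5 + b
U(z, N) = -1/2 (U(z, N) = (1/8)*(-4) = -1/2)
o = 11/6 (o = 2 + (1/3)*(-1/2) = 2 - 1/6 = 11/6 ≈ 1.8333)
y(M, h) = M/5 (y(M, h) = M*(1/5) = M/5)
t = 23/6 (t = 11/6 + (-5 + 7) = 11/6 + 2 = 23/6 ≈ 3.8333)
y(-1, 0)*t = ((1/5)*(-1))*(23/6) = -1/5*23/6 = -23/30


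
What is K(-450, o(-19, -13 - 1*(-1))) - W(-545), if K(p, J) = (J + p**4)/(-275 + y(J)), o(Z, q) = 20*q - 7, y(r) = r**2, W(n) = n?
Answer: 41039349783/60734 ≈ 6.7572e+5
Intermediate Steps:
o(Z, q) = -7 + 20*q
K(p, J) = (J + p**4)/(-275 + J**2)
K(-450, o(-19, -13 - 1*(-1))) - W(-545) = ((-7 + 20*(-13 - 1*(-1))) + (-450)**4)/(-275 + (-7 + 20*(-13 - 1*(-1)))**2) - 1*(-545) = ((-7 + 20*(-13 + 1)) + 41006250000)/(-275 + (-7 + 20*(-13 + 1))**2) + 545 = ((-7 + 20*(-12)) + 41006250000)/(-275 + (-7 + 20*(-12))**2) + 545 = ((-7 - 240) + 41006250000)/(-275 + (-7 - 240)**2) + 545 = (-247 + 41006250000)/(-275 + (-247)**2) + 545 = 41006249753/(-275 + 61009) + 545 = 41006249753/60734 + 545 = 41039349783/60734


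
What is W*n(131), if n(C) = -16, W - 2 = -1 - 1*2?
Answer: 16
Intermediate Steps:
W = -1 (W = 2 + (-1 - 1*2) = 2 + (-1 - 2) = 2 - 3 = -1)
W*n(131) = -1*(-16) = 16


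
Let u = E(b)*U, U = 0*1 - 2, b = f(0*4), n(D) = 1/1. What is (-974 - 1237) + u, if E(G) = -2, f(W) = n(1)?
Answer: -2207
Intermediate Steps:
n(D) = 1
f(W) = 1
b = 1
U = -2 (U = 0 - 2 = -2)
u = 4 (u = -2*(-2) = 4)
(-974 - 1237) + u = (-974 - 1237) + 4 = -2211 + 4 = -2207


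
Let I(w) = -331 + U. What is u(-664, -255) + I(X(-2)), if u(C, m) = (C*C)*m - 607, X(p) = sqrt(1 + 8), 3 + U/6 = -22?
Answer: -112429568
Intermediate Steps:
U = -150 (U = -18 + 6*(-22) = -18 - 132 = -150)
X(p) = 3 (X(p) = sqrt(9) = 3)
I(w) = -481 (I(w) = -331 - 150 = -481)
u(C, m) = -607 + m*C**2 (u(C, m) = C**2*m - 607 = m*C**2 - 607 = -607 + m*C**2)
u(-664, -255) + I(X(-2)) = (-607 - 255*(-664)**2) - 481 = (-607 - 255*440896) - 481 = (-607 - 112428480) - 481 = -112429087 - 481 = -112429568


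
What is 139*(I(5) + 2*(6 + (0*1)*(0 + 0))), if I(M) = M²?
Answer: 5143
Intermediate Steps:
139*(I(5) + 2*(6 + (0*1)*(0 + 0))) = 139*(5² + 2*(6 + (0*1)*(0 + 0))) = 139*(25 + 2*(6 + 0*0)) = 139*(25 + 2*(6 + 0)) = 139*(25 + 2*6) = 139*(25 + 12) = 139*37 = 5143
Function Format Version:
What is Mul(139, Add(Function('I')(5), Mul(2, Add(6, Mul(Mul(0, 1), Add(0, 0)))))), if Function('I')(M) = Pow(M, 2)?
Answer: 5143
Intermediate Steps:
Mul(139, Add(Function('I')(5), Mul(2, Add(6, Mul(Mul(0, 1), Add(0, 0)))))) = Mul(139, Add(Pow(5, 2), Mul(2, Add(6, Mul(Mul(0, 1), Add(0, 0)))))) = Mul(139, Add(25, Mul(2, Add(6, Mul(0, 0))))) = Mul(139, Add(25, Mul(2, Add(6, 0)))) = Mul(139, Add(25, Mul(2, 6))) = Mul(139, Add(25, 12)) = Mul(139, 37) = 5143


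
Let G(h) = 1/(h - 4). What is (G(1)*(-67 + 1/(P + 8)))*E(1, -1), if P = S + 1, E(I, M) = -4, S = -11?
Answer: -90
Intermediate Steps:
P = -10 (P = -11 + 1 = -10)
G(h) = 1/(-4 + h)
(G(1)*(-67 + 1/(P + 8)))*E(1, -1) = ((-67 + 1/(-10 + 8))/(-4 + 1))*(-4) = ((-67 + 1/(-2))/(-3))*(-4) = -(-67 - 1/2)/3*(-4) = -1/3*(-135/2)*(-4) = (45/2)*(-4) = -90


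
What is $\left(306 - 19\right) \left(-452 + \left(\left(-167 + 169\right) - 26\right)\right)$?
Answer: $-136612$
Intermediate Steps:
$\left(306 - 19\right) \left(-452 + \left(\left(-167 + 169\right) - 26\right)\right) = 287 \left(-452 + \left(2 - 26\right)\right) = 287 \left(-452 - 24\right) = 287 \left(-476\right) = -136612$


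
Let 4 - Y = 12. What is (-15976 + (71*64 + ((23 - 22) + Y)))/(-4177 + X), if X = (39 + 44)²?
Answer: -3813/904 ≈ -4.2179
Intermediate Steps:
Y = -8 (Y = 4 - 1*12 = 4 - 12 = -8)
X = 6889 (X = 83² = 6889)
(-15976 + (71*64 + ((23 - 22) + Y)))/(-4177 + X) = (-15976 + (71*64 + ((23 - 22) - 8)))/(-4177 + 6889) = (-15976 + (4544 + (1 - 8)))/2712 = (-15976 + (4544 - 7))*(1/2712) = (-15976 + 4537)*(1/2712) = -11439*1/2712 = -3813/904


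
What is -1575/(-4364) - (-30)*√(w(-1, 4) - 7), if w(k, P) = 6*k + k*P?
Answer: 1575/4364 + 30*I*√17 ≈ 0.36091 + 123.69*I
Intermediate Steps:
w(k, P) = 6*k + P*k
-1575/(-4364) - (-30)*√(w(-1, 4) - 7) = -1575/(-4364) - (-30)*√(-(6 + 4) - 7) = -1575*(-1/4364) - (-30)*√(-1*10 - 7) = 1575/4364 - (-30)*√(-10 - 7) = 1575/4364 - (-30)*√(-17) = 1575/4364 - (-30)*I*√17 = 1575/4364 + 30*I*√17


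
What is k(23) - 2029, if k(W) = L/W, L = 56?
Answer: -46611/23 ≈ -2026.6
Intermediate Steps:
k(W) = 56/W
k(23) - 2029 = 56/23 - 2029 = -46611/23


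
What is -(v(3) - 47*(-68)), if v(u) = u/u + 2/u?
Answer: -9593/3 ≈ -3197.7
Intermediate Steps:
v(u) = 1 + 2/u
-(v(3) - 47*(-68)) = -((2 + 3)/3 - 47*(-68)) = -((⅓)*5 + 3196) = -(5/3 + 3196) = -1*9593/3 = -9593/3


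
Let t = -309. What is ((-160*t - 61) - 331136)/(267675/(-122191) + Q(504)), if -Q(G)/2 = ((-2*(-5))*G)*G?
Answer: 11476056529/206923216265 ≈ 0.055460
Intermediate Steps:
Q(G) = -20*G**2 (Q(G) = -2*(-2*(-5))*G*G = -2*10*G*G = -20*G**2)
((-160*t - 61) - 331136)/(267675/(-122191) + Q(504)) = ((-160*(-309) - 61) - 331136)/(267675/(-122191) - 20*504**2) = ((49440 - 61) - 331136)/(267675*(-1/122191) - 20*254016) = (49379 - 331136)/(-267675/122191 - 5080320) = -281757/(-620769648795/122191) = -281757*(-122191/620769648795) = 11476056529/206923216265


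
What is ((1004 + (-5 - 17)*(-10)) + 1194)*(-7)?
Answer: -16926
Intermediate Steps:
((1004 + (-5 - 17)*(-10)) + 1194)*(-7) = ((1004 - 22*(-10)) + 1194)*(-7) = ((1004 + 220) + 1194)*(-7) = (1224 + 1194)*(-7) = 2418*(-7) = -16926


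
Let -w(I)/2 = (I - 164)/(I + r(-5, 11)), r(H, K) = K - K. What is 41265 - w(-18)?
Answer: 371567/9 ≈ 41285.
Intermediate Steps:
r(H, K) = 0
w(I) = -2*(-164 + I)/I (w(I) = -2*(I - 164)/(I + 0) = -2*(-164 + I)/I)
41265 - w(-18) = 41265 - (-2 + 328/(-18)) = 41265 - (-2 + 328*(-1/18)) = 41265 - (-2 - 164/9) = 41265 - 1*(-182/9) = 41265 + 182/9 = 371567/9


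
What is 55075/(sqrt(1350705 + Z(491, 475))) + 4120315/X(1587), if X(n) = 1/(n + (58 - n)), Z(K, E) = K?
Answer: 238978270 + 55075*sqrt(337799)/675598 ≈ 2.3898e+8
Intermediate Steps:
X(n) = 1/58
55075/(sqrt(1350705 + Z(491, 475))) + 4120315/X(1587) = 55075/(sqrt(1350705 + 491)) + 4120315/(1/58) = 55075/(sqrt(1351196)) + 4120315*58 = 55075/((2*sqrt(337799))) + 238978270 = 55075*(sqrt(337799)/675598) + 238978270 = 55075*sqrt(337799)/675598 + 238978270 = 238978270 + 55075*sqrt(337799)/675598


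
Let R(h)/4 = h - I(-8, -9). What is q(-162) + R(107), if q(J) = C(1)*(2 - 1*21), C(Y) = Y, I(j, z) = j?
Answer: 441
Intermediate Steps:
R(h) = 32 + 4*h (R(h) = 4*(h - 1*(-8)) = 4*(h + 8) = 4*(8 + h) = 32 + 4*h)
q(J) = -19 (q(J) = 1*(2 - 1*21) = 1*(2 - 21) = 1*(-19) = -19)
q(-162) + R(107) = -19 + (32 + 4*107) = -19 + (32 + 428) = -19 + 460 = 441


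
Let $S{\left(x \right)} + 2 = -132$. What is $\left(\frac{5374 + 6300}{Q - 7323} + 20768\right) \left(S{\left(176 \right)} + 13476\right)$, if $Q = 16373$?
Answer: $\frac{1253894995654}{4525} \approx 2.771 \cdot 10^{8}$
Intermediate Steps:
$S{\left(x \right)} = -134$ ($S{\left(x \right)} = -2 - 132 = -134$)
$\left(\frac{5374 + 6300}{Q - 7323} + 20768\right) \left(S{\left(176 \right)} + 13476\right) = \left(\frac{5374 + 6300}{16373 - 7323} + 20768\right) \left(-134 + 13476\right) = \left(\frac{11674}{9050} + 20768\right) 13342 = \left(11674 \cdot \frac{1}{9050} + 20768\right) 13342 = \left(\frac{5837}{4525} + 20768\right) 13342 = \frac{93981037}{4525} \cdot 13342 = \frac{1253894995654}{4525}$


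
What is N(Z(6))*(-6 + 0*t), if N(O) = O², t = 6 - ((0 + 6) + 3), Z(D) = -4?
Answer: -96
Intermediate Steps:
t = -3 (t = 6 - (6 + 3) = 6 - 1*9 = 6 - 9 = -3)
N(Z(6))*(-6 + 0*t) = (-4)²*(-6 + 0*(-3)) = 16*(-6 + 0) = 16*(-6) = -96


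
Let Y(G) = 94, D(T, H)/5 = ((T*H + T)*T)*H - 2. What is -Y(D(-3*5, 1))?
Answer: -94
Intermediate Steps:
D(T, H) = -10 + 5*H*T*(T + H*T) (D(T, H) = 5*(((T*H + T)*T)*H - 2) = 5*(((H*T + T)*T)*H - 2) = 5*(((T + H*T)*T)*H - 2) = 5*((T*(T + H*T))*H - 2) = 5*(H*T*(T + H*T) - 2) = 5*(-2 + H*T*(T + H*T)) = -10 + 5*H*T*(T + H*T))
-Y(D(-3*5, 1)) = -1*94 = -94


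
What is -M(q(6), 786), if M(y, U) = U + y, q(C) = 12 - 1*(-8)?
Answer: -806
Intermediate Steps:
q(C) = 20 (q(C) = 12 + 8 = 20)
-M(q(6), 786) = -(786 + 20) = -1*806 = -806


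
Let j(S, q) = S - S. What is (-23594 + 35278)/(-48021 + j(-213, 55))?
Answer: -11684/48021 ≈ -0.24331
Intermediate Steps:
j(S, q) = 0
(-23594 + 35278)/(-48021 + j(-213, 55)) = (-23594 + 35278)/(-48021 + 0) = 11684/(-48021) = 11684*(-1/48021) = -11684/48021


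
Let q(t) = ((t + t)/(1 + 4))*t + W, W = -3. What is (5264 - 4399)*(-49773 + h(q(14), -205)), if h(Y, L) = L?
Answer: -43230970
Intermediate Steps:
q(t) = -3 + 2*t**2/5 (q(t) = ((t + t)/(1 + 4))*t - 3 = ((2*t)/5)*t - 3 = ((2*t)*(1/5))*t - 3 = (2*t/5)*t - 3 = 2*t**2/5 - 3 = -3 + 2*t**2/5)
(5264 - 4399)*(-49773 + h(q(14), -205)) = (5264 - 4399)*(-49773 - 205) = 865*(-49978) = -43230970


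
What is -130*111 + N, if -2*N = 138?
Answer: -14499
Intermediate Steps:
N = -69 (N = -½*138 = -69)
-130*111 + N = -130*111 - 69 = -14430 - 69 = -14499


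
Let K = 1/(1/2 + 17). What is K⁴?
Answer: 16/1500625 ≈ 1.0662e-5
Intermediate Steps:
K = 2/35 (K = 1/(1*(½) + 17) = 1/(½ + 17) = 1/(35/2) = 2/35 ≈ 0.057143)
K⁴ = (2/35)⁴ = 16/1500625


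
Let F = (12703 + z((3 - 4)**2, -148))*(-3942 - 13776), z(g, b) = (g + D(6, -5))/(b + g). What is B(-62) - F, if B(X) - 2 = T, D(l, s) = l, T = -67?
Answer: 1575495917/7 ≈ 2.2507e+8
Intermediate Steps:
z(g, b) = (6 + g)/(b + g) (z(g, b) = (g + 6)/(b + g) = (6 + g)/(b + g))
B(X) = -65 (B(X) = 2 - 67 = -65)
F = -1575496372/7 (F = (12703 + (6 + (3 - 4)**2)/(-148 + (3 - 4)**2))*(-3942 - 13776) = (12703 + (6 + (-1)**2)/(-148 + (-1)**2))*(-17718) = (12703 + (6 + 1)/(-148 + 1))*(-17718) = (12703 + 7/(-147))*(-17718) = (12703 - 1/147*7)*(-17718) = (12703 - 1/21)*(-17718) = (266762/21)*(-17718) = -1575496372/7 ≈ -2.2507e+8)
B(-62) - F = -65 - 1*(-1575496372/7) = -65 + 1575496372/7 = 1575495917/7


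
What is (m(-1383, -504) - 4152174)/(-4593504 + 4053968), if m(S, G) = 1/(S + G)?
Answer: 7835152339/1018104432 ≈ 7.6958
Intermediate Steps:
m(S, G) = 1/(G + S)
(m(-1383, -504) - 4152174)/(-4593504 + 4053968) = (1/(-504 - 1383) - 4152174)/(-4593504 + 4053968) = (1/(-1887) - 4152174)/(-539536) = (-1/1887 - 4152174)*(-1/539536) = -7835152339/1887*(-1/539536) = 7835152339/1018104432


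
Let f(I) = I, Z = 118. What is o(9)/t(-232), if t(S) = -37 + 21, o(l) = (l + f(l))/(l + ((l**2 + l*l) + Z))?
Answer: -9/2312 ≈ -0.0038927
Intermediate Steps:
o(l) = 2*l/(118 + l + 2*l**2) (o(l) = (l + l)/(l + ((l**2 + l*l) + 118)) = (2*l)/(l + ((l**2 + l**2) + 118)) = (2*l)/(l + (2*l**2 + 118)) = (2*l)/(l + (118 + 2*l**2)) = (2*l)/(118 + l + 2*l**2) = 2*l/(118 + l + 2*l**2))
t(S) = -16
o(9)/t(-232) = (2*9/(118 + 9 + 2*9**2))/(-16) = (2*9/(118 + 9 + 2*81))*(-1/16) = (2*9/(118 + 9 + 162))*(-1/16) = (2*9/289)*(-1/16) = (2*9*(1/289))*(-1/16) = (18/289)*(-1/16) = -9/2312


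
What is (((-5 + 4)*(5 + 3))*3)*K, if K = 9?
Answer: -216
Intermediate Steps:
(((-5 + 4)*(5 + 3))*3)*K = (((-5 + 4)*(5 + 3))*3)*9 = (-1*8*3)*9 = -8*3*9 = -24*9 = -216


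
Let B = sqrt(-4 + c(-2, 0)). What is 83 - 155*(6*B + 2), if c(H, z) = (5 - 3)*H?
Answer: -227 - 1860*I*sqrt(2) ≈ -227.0 - 2630.4*I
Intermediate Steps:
c(H, z) = 2*H
B = 2*I*sqrt(2) (B = sqrt(-4 + 2*(-2)) = sqrt(-4 - 4) = sqrt(-8) = 2*I*sqrt(2) ≈ 2.8284*I)
83 - 155*(6*B + 2) = 83 - 155*(6*(2*I*sqrt(2)) + 2) = 83 - 155*(12*I*sqrt(2) + 2) = 83 - 155*(2 + 12*I*sqrt(2)) = 83 + (-310 - 1860*I*sqrt(2)) = -227 - 1860*I*sqrt(2)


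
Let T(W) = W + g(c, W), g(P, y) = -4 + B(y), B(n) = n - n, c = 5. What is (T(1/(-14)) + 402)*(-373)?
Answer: -2077983/14 ≈ -1.4843e+5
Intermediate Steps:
B(n) = 0
g(P, y) = -4 (g(P, y) = -4 + 0 = -4)
T(W) = -4 + W (T(W) = W - 4 = -4 + W)
(T(1/(-14)) + 402)*(-373) = ((-4 + 1/(-14)) + 402)*(-373) = ((-4 - 1/14) + 402)*(-373) = (-57/14 + 402)*(-373) = (5571/14)*(-373) = -2077983/14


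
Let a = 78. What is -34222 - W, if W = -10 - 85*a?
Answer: -27582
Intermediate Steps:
W = -6640 (W = -10 - 85*78 = -10 - 6630 = -6640)
-34222 - W = -34222 - 1*(-6640) = -34222 + 6640 = -27582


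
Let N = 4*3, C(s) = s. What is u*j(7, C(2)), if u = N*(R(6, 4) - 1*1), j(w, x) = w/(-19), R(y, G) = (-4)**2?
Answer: -1260/19 ≈ -66.316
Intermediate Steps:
R(y, G) = 16
N = 12
j(w, x) = -w/19 (j(w, x) = w*(-1/19) = -w/19)
u = 180 (u = 12*(16 - 1*1) = 12*(16 - 1) = 12*15 = 180)
u*j(7, C(2)) = 180*(-1/19*7) = 180*(-7/19) = -1260/19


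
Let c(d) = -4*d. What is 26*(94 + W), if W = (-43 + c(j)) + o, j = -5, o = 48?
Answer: 3094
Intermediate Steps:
W = 25 (W = (-43 - 4*(-5)) + 48 = (-43 + 20) + 48 = -23 + 48 = 25)
26*(94 + W) = 26*(94 + 25) = 26*119 = 3094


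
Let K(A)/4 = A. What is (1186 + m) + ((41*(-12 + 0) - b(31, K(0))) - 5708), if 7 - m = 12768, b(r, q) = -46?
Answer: -17729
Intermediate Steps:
K(A) = 4*A
m = -12761 (m = 7 - 1*12768 = 7 - 12768 = -12761)
(1186 + m) + ((41*(-12 + 0) - b(31, K(0))) - 5708) = (1186 - 12761) + ((41*(-12 + 0) - 1*(-46)) - 5708) = -11575 + ((41*(-12) + 46) - 5708) = -11575 + ((-492 + 46) - 5708) = -11575 + (-446 - 5708) = -11575 - 6154 = -17729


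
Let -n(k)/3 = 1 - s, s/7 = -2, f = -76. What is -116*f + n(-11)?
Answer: 8771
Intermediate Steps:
s = -14 (s = 7*(-2) = -14)
n(k) = -45 (n(k) = -3*(1 - 1*(-14)) = -3*(1 + 14) = -3*15 = -45)
-116*f + n(-11) = -116*(-76) - 45 = 8816 - 45 = 8771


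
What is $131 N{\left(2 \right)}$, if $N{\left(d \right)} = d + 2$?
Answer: $524$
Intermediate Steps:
$N{\left(d \right)} = 2 + d$
$131 N{\left(2 \right)} = 131 \left(2 + 2\right) = 131 \cdot 4 = 524$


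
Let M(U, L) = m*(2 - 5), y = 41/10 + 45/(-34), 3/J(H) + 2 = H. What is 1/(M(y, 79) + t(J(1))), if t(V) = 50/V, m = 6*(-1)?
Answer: ¾ ≈ 0.75000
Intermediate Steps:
J(H) = 3/(-2 + H)
y = 236/85 (y = 41*(⅒) + 45*(-1/34) = 41/10 - 45/34 = 236/85 ≈ 2.7765)
m = -6
M(U, L) = 18 (M(U, L) = -6*(2 - 5) = -6*(-3) = 18)
1/(M(y, 79) + t(J(1))) = 1/(18 + 50/((3/(-2 + 1)))) = 1/(18 + 50/((3/(-1)))) = 1/(18 + 50/((3*(-1)))) = 1/(18 + 50/(-3)) = 1/(18 + 50*(-⅓)) = 1/(18 - 50/3) = 1/(4/3) = ¾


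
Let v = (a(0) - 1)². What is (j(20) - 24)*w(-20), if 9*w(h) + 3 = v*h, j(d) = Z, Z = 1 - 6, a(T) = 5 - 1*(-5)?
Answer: 15689/3 ≈ 5229.7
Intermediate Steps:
a(T) = 10 (a(T) = 5 + 5 = 10)
Z = -5
j(d) = -5
v = 81 (v = (10 - 1)² = 9² = 81)
w(h) = -⅓ + 9*h (w(h) = -⅓ + (81*h)/9 = -⅓ + 9*h)
(j(20) - 24)*w(-20) = (-5 - 24)*(-⅓ + 9*(-20)) = -29*(-⅓ - 180) = -29*(-541/3) = 15689/3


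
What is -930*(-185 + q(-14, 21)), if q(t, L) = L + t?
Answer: 165540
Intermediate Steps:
-930*(-185 + q(-14, 21)) = -930*(-185 + (21 - 14)) = -930*(-185 + 7) = -930*(-178) = 165540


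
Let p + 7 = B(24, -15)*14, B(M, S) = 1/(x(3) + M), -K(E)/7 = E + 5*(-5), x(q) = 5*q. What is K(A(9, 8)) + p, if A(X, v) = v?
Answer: 4382/39 ≈ 112.36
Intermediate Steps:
K(E) = 175 - 7*E (K(E) = -7*(E + 5*(-5)) = -7*(E - 25) = -7*(-25 + E) = 175 - 7*E)
B(M, S) = 1/(15 + M) (B(M, S) = 1/(5*3 + M) = 1/(15 + M))
p = -259/39 (p = -7 + 14/(15 + 24) = -7 + 14/39 = -259/39 ≈ -6.6410)
K(A(9, 8)) + p = (175 - 7*8) - 259/39 = (175 - 56) - 259/39 = 119 - 259/39 = 4382/39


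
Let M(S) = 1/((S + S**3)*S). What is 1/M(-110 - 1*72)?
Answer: 1097232500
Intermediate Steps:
M(S) = 1/(S*(S + S**3))
1/M(-110 - 1*72) = 1/(1/((-110 - 1*72)**2 + (-110 - 1*72)**4)) = 1/(1/((-110 - 72)**2 + (-110 - 72)**4)) = 1/(1/((-182)**2 + (-182)**4)) = 1/(1/(33124 + 1097199376)) = 1/(1/1097232500) = 1097232500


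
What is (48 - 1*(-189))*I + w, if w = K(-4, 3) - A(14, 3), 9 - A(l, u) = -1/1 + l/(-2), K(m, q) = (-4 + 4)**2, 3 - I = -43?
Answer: 10885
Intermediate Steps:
I = 46 (I = 3 - 1*(-43) = 3 + 43 = 46)
K(m, q) = 0 (K(m, q) = 0**2 = 0)
A(l, u) = 10 + l/2 (A(l, u) = 9 - (-1/1 + l/(-2)) = 9 - (-1*1 + l*(-1/2)) = 9 - (-1 - l/2) = 9 + (1 + l/2) = 10 + l/2)
w = -17 (w = 0 - (10 + (1/2)*14) = 0 - (10 + 7) = 0 - 1*17 = 0 - 17 = -17)
(48 - 1*(-189))*I + w = (48 - 1*(-189))*46 - 17 = (48 + 189)*46 - 17 = 237*46 - 17 = 10902 - 17 = 10885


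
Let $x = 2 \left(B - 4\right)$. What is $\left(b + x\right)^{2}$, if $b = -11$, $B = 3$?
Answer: $169$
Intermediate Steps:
$x = -2$ ($x = 2 \left(3 - 4\right) = 2 \left(-1\right) = -2$)
$\left(b + x\right)^{2} = \left(-11 - 2\right)^{2} = \left(-13\right)^{2} = 169$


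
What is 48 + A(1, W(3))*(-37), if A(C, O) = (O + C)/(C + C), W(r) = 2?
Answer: -15/2 ≈ -7.5000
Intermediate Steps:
A(C, O) = (C + O)/(2*C) (A(C, O) = (C + O)/((2*C)) = (C + O)*(1/(2*C)) = (C + O)/(2*C))
48 + A(1, W(3))*(-37) = 48 + ((½)*(1 + 2)/1)*(-37) = 48 + ((½)*1*3)*(-37) = 48 + (3/2)*(-37) = 48 - 111/2 = -15/2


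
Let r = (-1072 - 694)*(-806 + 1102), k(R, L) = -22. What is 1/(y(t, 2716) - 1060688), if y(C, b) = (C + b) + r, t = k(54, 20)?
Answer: -1/1580730 ≈ -6.3262e-7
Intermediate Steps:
r = -522736 (r = -1766*296 = -522736)
t = -22
y(C, b) = -522736 + C + b (y(C, b) = (C + b) - 522736 = -522736 + C + b)
1/(y(t, 2716) - 1060688) = 1/((-522736 - 22 + 2716) - 1060688) = 1/(-520042 - 1060688) = 1/(-1580730) = -1/1580730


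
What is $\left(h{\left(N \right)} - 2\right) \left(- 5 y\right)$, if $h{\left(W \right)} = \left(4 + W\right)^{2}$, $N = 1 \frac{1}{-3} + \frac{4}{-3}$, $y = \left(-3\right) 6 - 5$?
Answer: $\frac{3565}{9} \approx 396.11$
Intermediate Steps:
$y = -23$ ($y = -18 - 5 = -23$)
$N = - \frac{5}{3}$ ($N = 1 \left(- \frac{1}{3}\right) + 4 \left(- \frac{1}{3}\right) = - \frac{1}{3} - \frac{4}{3} = - \frac{5}{3} \approx -1.6667$)
$\left(h{\left(N \right)} - 2\right) \left(- 5 y\right) = \left(\left(4 - \frac{5}{3}\right)^{2} - 2\right) \left(\left(-5\right) \left(-23\right)\right) = \left(\left(\frac{7}{3}\right)^{2} - 2\right) 115 = \left(\frac{49}{9} - 2\right) 115 = \frac{31}{9} \cdot 115 = \frac{3565}{9}$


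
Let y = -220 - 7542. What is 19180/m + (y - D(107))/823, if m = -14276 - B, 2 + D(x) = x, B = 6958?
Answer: -91416509/8737791 ≈ -10.462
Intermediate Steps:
D(x) = -2 + x
y = -7762
m = -21234 (m = -14276 - 1*6958 = -14276 - 6958 = -21234)
19180/m + (y - D(107))/823 = 19180/(-21234) + (-7762 - (-2 + 107))/823 = 19180*(-1/21234) + (-7762 - 1*105)*(1/823) = -9590/10617 + (-7762 - 105)*(1/823) = -9590/10617 - 7867*1/823 = -9590/10617 - 7867/823 = -91416509/8737791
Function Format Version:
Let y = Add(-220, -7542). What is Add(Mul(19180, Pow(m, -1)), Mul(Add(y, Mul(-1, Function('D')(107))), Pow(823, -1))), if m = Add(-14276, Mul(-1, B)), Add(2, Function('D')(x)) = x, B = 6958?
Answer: Rational(-91416509, 8737791) ≈ -10.462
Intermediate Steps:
Function('D')(x) = Add(-2, x)
y = -7762
m = -21234 (m = Add(-14276, Mul(-1, 6958)) = Add(-14276, -6958) = -21234)
Add(Mul(19180, Pow(m, -1)), Mul(Add(y, Mul(-1, Function('D')(107))), Pow(823, -1))) = Add(Mul(19180, Pow(-21234, -1)), Mul(Add(-7762, Mul(-1, Add(-2, 107))), Pow(823, -1))) = Add(Mul(19180, Rational(-1, 21234)), Mul(Add(-7762, Mul(-1, 105)), Rational(1, 823))) = Add(Rational(-9590, 10617), Mul(Add(-7762, -105), Rational(1, 823))) = Add(Rational(-9590, 10617), Mul(-7867, Rational(1, 823))) = Add(Rational(-9590, 10617), Rational(-7867, 823)) = Rational(-91416509, 8737791)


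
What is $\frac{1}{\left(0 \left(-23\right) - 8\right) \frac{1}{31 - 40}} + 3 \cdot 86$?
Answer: $\frac{2073}{8} \approx 259.13$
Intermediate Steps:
$\frac{1}{\left(0 \left(-23\right) - 8\right) \frac{1}{31 - 40}} + 3 \cdot 86 = \frac{1}{\left(0 - 8\right) \frac{1}{-9}} + 258 = \frac{1}{\left(-8\right) \left(- \frac{1}{9}\right)} + 258 = \frac{1}{\frac{8}{9}} + 258 = \frac{9}{8} + 258 = \frac{2073}{8}$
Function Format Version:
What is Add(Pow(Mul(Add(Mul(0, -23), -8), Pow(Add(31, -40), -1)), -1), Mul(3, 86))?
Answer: Rational(2073, 8) ≈ 259.13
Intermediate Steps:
Add(Pow(Mul(Add(Mul(0, -23), -8), Pow(Add(31, -40), -1)), -1), Mul(3, 86)) = Add(Pow(Mul(Add(0, -8), Pow(-9, -1)), -1), 258) = Add(Pow(Mul(-8, Rational(-1, 9)), -1), 258) = Add(Pow(Rational(8, 9), -1), 258) = Add(Rational(9, 8), 258) = Rational(2073, 8)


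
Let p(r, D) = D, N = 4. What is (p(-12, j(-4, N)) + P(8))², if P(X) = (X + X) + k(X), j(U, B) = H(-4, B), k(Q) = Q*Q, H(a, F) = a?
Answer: 5776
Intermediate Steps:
k(Q) = Q²
j(U, B) = -4
P(X) = X² + 2*X (P(X) = (X + X) + X² = 2*X + X² = X² + 2*X)
(p(-12, j(-4, N)) + P(8))² = (-4 + 8*(2 + 8))² = (-4 + 8*10)² = (-4 + 80)² = 76² = 5776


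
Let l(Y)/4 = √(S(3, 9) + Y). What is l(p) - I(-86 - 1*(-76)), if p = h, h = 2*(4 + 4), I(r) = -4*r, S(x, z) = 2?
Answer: -40 + 12*√2 ≈ -23.029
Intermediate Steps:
h = 16 (h = 2*8 = 16)
p = 16
l(Y) = 4*√(2 + Y)
l(p) - I(-86 - 1*(-76)) = 4*√(2 + 16) - (-4)*(-86 - 1*(-76)) = 4*√18 - (-4)*(-86 + 76) = 4*(3*√2) - (-4)*(-10) = 12*√2 - 1*40 = 12*√2 - 40 = -40 + 12*√2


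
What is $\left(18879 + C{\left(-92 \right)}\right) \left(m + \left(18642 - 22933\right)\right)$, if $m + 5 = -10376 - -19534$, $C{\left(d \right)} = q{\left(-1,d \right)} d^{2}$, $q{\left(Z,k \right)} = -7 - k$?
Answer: $3589706978$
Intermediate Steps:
$C{\left(d \right)} = d^{2} \left(-7 - d\right)$ ($C{\left(d \right)} = \left(-7 - d\right) d^{2} = d^{2} \left(-7 - d\right)$)
$m = 9153$ ($m = -5 - -9158 = -5 + \left(-10376 + 19534\right) = -5 + 9158 = 9153$)
$\left(18879 + C{\left(-92 \right)}\right) \left(m + \left(18642 - 22933\right)\right) = \left(18879 + \left(-92\right)^{2} \left(-7 - -92\right)\right) \left(9153 + \left(18642 - 22933\right)\right) = \left(18879 + 8464 \left(-7 + 92\right)\right) \left(9153 - 4291\right) = \left(18879 + 8464 \cdot 85\right) 4862 = \left(18879 + 719440\right) 4862 = 738319 \cdot 4862 = 3589706978$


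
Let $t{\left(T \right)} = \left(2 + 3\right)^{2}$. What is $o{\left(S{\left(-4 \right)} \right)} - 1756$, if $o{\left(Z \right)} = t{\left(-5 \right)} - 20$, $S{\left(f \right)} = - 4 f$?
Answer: $-1751$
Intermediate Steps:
$t{\left(T \right)} = 25$ ($t{\left(T \right)} = 5^{2} = 25$)
$o{\left(Z \right)} = 5$ ($o{\left(Z \right)} = 25 - 20 = 5$)
$o{\left(S{\left(-4 \right)} \right)} - 1756 = 5 - 1756 = -1751$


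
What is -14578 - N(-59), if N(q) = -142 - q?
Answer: -14495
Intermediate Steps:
-14578 - N(-59) = -14578 - (-142 - 1*(-59)) = -14578 - (-142 + 59) = -14578 - 1*(-83) = -14578 + 83 = -14495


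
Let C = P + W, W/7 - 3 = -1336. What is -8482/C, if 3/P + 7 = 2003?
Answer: 16930072/18624673 ≈ 0.90901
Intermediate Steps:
P = 3/1996 (P = 3/(-7 + 2003) = 3/1996 ≈ 0.0015030)
W = -9331 (W = 21 + 7*(-1336) = 21 - 9352 = -9331)
C = -18624673/1996 (C = 3/1996 - 9331 = -18624673/1996 ≈ -9331.0)
-8482/C = -8482/(-18624673/1996) = -8482*(-1996/18624673) = 16930072/18624673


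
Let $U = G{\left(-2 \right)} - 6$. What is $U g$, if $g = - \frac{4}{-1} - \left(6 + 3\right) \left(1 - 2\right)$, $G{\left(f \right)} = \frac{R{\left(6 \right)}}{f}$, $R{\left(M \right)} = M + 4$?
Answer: $-143$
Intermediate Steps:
$R{\left(M \right)} = 4 + M$
$G{\left(f \right)} = \frac{10}{f}$ ($G{\left(f \right)} = \frac{4 + 6}{f} = \frac{10}{f}$)
$g = 13$ ($g = \left(-4\right) \left(-1\right) - 9 \left(-1\right) = 4 - -9 = 4 + 9 = 13$)
$U = -11$ ($U = \frac{10}{-2} - 6 = 10 \left(- \frac{1}{2}\right) - 6 = -5 - 6 = -11$)
$U g = \left(-11\right) 13 = -143$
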